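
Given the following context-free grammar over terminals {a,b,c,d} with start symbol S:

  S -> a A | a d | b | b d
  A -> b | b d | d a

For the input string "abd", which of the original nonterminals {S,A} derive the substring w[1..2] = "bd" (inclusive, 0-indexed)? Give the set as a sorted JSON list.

CNF form of G:
  S -> T0 T1 | T2 A | T2 T1 | b
  A -> T0 T1 | T1 T2 | b
  T0 -> b
  T1 -> d
  T2 -> a

CYK fill, restricted to cells inside w[1..2]:
  T[1,1] 'b' = {A,S,T0}  orig:{A,S}
  T[2,2] 'd' = {T1}  orig:{}
  T[1,2] 'bd' = {A,S}

Original NTs in T[1,2] deriving "bd": ["A", "S"]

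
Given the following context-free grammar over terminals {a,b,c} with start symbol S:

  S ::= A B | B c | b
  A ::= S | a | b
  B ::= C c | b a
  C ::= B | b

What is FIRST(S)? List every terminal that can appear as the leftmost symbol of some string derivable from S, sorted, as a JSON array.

FIRST iteration:
round 1:
  A via A→a: +{a}
  A via A→b: +{b}
  B via B→b a: +{b}
  C via C→B: +{b}
  S via S→A B: +{a,b}
  FIRST[S]={a,b}  FIRST[A]={a,b}  FIRST[B]={b}  FIRST[C]={b}
round 2: done
  FIRST[S]={a,b}  FIRST[A]={a,b}  FIRST[B]={b}  FIRST[C]={b}

FIRST(S) = ["a", "b"]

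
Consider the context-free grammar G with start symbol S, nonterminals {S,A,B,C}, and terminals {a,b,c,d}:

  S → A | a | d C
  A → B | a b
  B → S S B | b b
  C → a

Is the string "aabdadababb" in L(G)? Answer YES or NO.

CNF form of G:
  S -> S X5 | T0 T1 | T1 T1 | T2 C | a
  A -> S X3 | T0 T1 | T1 T1
  B -> S X4 | T1 T1
  C -> a
  T0 -> a
  T1 -> b
  T2 -> d
  X3 -> S B
  X4 -> S B
  X5 -> S B

CYK fill:
  [0..0]={C,S,T0}  "a"  orig:{C,S}
  [1..1]={C,S,T0}  "a"  orig:{C,S}
  [2..2]={T1}  "b"  orig:{}
  [3..3]={T2}  "d"  orig:{}
  [4..4]={C,S,T0}  "a"  orig:{C,S}
  [5..5]={T2}  "d"  orig:{}
  [6..6]={C,S,T0}  "a"  orig:{C,S}
  [7..7]={T1}  "b"  orig:{}
  [8..8]={C,S,T0}  "a"  orig:{C,S}
  [9..9]={T1}  "b"  orig:{}
  [10..10]={T1}  "b"  orig:{}
  [0..1]=∅  "aa"
  [1..2]={A,S}  "ab"
  [2..3]=∅  "bd"
  [3..4]={S}  "da"
  [4..5]=∅  "ad"
  [5..6]={S}  "da"
  [6..7]={A,S}  "ab"
  [7..8]=∅  "ba"
  [8..9]={A,S}  "ab"
  [9..10]={A,B,S}  "bb"
  [0..2]=∅  "aab"
  [1..3]=∅  "abd"
  [2..4]=∅  "bda"
  [3..5]=∅  "dad"
  [4..6]=∅  "ada"
  [5..7]=∅  "dab"
  [6..8]=∅  "aba"
  [7..9]=∅  "bab"
  [8..10]={X3,X4,X5}  "abb"  orig:{}
  [0..3]=∅  "aabd"
  [1..4]=∅  "abda"
  [2..5]=∅  "bdad"
  [3..6]=∅  "dada"
  [4..7]=∅  "adab"
  [5..8]=∅  "daba"
  [6..9]=∅  "abab"
  [7..10]=∅  "babb"
  [0..4]=∅  "aabda"
  [1..5]=∅  "abdad"
  [2..6]=∅  "bdada"
  [3..7]=∅  "dadab"
  [4..8]=∅  "adaba"
  [5..9]=∅  "dabab"
  [6..10]={A,B,S}  "ababb"
  [0..5]=∅  "aabdad"
  [1..6]=∅  "abdada"
  [2..7]=∅  "bdadab"
  [3..8]=∅  "dadaba"
  [4..9]=∅  "adabab"
  [5..10]=∅  "dababb"
  [0..6]=∅  "aabdada"
  [1..7]=∅  "abdadab"
  [2..8]=∅  "bdadaba"
  [3..9]=∅  "dadabab"
  [4..10]=∅  "adababb"
  [0..7]=∅  "aabdadab"
  [1..8]=∅  "abdadaba"
  [2..9]=∅  "bdadabab"
  [3..10]=∅  "dadababb"
  [0..8]=∅  "aabdadaba"
  [1..9]=∅  "abdadabab"
  [2..10]=∅  "bdadababb"
  [0..9]=∅  "aabdadabab"
  [1..10]=∅  "abdadababb"
  [0..10]=∅  "aabdadababb"

S ∉ T[0,10] ⇒ NO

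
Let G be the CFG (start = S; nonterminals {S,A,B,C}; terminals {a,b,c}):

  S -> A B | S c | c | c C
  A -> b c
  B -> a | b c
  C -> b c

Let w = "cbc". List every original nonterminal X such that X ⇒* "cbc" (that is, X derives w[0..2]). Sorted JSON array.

Convert to CNF:
  S -> A B | S T1 | T1 C | c
  A -> T0 T1
  B -> T0 T1 | a
  C -> T0 T1
  T0 -> b
  T1 -> c

CYK fill — only the sub-triangle for w[0..2]:
  T[0,0] 'c' = {S,T1}  orig:{S}
  T[1,1] 'b' = {T0}  orig:{}
  T[2,2] 'c' = {S,T1}  orig:{S}
  T[0,1] 'cb' = ∅
  T[1,2] 'bc' = {A,B,C}
  T[0,2] 'cbc' = {S}

Original NTs in T[0,2] deriving "cbc": ["S"]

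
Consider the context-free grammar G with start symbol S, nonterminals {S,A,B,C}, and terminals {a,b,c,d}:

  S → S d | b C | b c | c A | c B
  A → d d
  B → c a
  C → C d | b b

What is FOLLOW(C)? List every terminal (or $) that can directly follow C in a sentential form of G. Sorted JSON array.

Compute FIRST by fixpoint:
round 1:
  A via A→d d: +{d}
  B via B→c a: +{c}
  C via C→b b: +{b}
  S via S→b C: +{b}
  S via S→c A: +{c}
  S: {b,c}  A: {d}  B: {c}  C: {b}
round 2: (stable)
  S: {b,c}  A: {d}  B: {c}  C: {b}

Compute FOLLOW by fixpoint:
initialize: $ ∈ FOLLOW(S)
round 1:
  C→C d: FOLLOW(C) ⊇ FIRST(d) = {d}; new: +{d}
  S→S d: FOLLOW(S) ⊇ FIRST(d) = {d}; new: +{d}
  S→b C: FOLLOW(C) ⊇ FOLLOW(S) ⊇ {$,d}; new: +{$}
  S→c A: FOLLOW(A) ⊇ FOLLOW(S) ⊇ {$,d}; new: +{$,d}
  S→c B: FOLLOW(B) ⊇ FOLLOW(S) ⊇ {$,d}; new: +{$,d}
  FOLLOW(S)={$,d}  FOLLOW(A)={$,d}  FOLLOW(B)={$,d}  FOLLOW(C)={$,d}
round 2: (stable)
  FOLLOW(S)={$,d}  FOLLOW(A)={$,d}  FOLLOW(B)={$,d}  FOLLOW(C)={$,d}

FOLLOW(C) = ["$", "d"]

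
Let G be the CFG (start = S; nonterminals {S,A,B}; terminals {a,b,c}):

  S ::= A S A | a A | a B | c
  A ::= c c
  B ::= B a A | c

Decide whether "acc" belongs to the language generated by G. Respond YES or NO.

Convert to CNF:
  S -> A X3 | T1 A | T1 B | c
  A -> T0 T0
  B -> B X2 | c
  T0 -> c
  T1 -> a
  X2 -> T1 A
  X3 -> S A

CYK fill:
  cell(0,0) a: {T1}  orig:{}
  cell(1,1) c: {B,S,T0}  orig:{B,S}
  cell(2,2) c: {B,S,T0}  orig:{B,S}
  cell(0,1) ac: {S}
  cell(1,2) cc: {A}
  cell(0,2) acc: {S,X2}  orig:{S}

S ∈ T[0,2] ⇒ YES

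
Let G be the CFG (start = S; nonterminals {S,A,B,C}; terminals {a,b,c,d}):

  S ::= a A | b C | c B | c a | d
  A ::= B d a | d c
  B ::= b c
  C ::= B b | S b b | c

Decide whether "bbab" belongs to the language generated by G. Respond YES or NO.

CNF form of G:
  S -> T1 A | T2 B | T2 T1 | T3 C | d
  A -> B X4 | T0 T2
  B -> T3 T2
  C -> B T3 | S X5 | c
  T0 -> d
  T1 -> a
  T2 -> c
  T3 -> b
  X4 -> T0 T1
  X5 -> T3 T3

CYK table (by increasing span):
  cell(0,0) b: {T3}  orig:{}
  cell(1,1) b: {T3}  orig:{}
  cell(2,2) a: {T1}  orig:{}
  cell(3,3) b: {T3}  orig:{}
  cell(0,1) bb: {X5}  orig:{}
  cell(1,2) ba: ∅
  cell(2,3) ab: ∅
  cell(0,2) bba: ∅
  cell(1,3) bab: ∅
  cell(0,3) bbab: ∅

S ∉ T[0,3] ⇒ NO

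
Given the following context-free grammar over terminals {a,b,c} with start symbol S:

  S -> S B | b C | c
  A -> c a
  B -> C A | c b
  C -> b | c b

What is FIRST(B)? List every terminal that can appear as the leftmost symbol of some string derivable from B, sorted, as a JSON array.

FIRST sets, iterate to fixpoint:
[1]
  A via A→c a: +{c}
  B via B→c b: +{c}
  C via C→b: +{b}
  C via C→c b: +{c}
  S via S→b C: +{b}
  S via S→c: +{c}
  S: {b,c}  A: {c}  B: {c}  C: {b,c}
[2]
  B via B→C A: +{b}
  S: {b,c}  A: {c}  B: {b,c}  C: {b,c}
[3] done
  S: {b,c}  A: {c}  B: {b,c}  C: {b,c}

FIRST(B) = ["b", "c"]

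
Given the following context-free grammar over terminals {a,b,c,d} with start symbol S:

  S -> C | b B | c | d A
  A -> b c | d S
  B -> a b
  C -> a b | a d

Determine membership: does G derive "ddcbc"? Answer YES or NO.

CNF form of G:
  S -> T0 B | T2 A | T3 T0 | T3 T2 | c
  A -> T0 T1 | T2 S
  B -> T3 T0
  C -> T3 T0 | T3 T2
  T0 -> b
  T1 -> c
  T2 -> d
  T3 -> a

CYK table (by increasing span):
  cell(0,0) d: {T2}  orig:{}
  cell(1,1) d: {T2}  orig:{}
  cell(2,2) c: {S,T1}  orig:{S}
  cell(3,3) b: {T0}  orig:{}
  cell(4,4) c: {S,T1}  orig:{S}
  cell(0,1) dd: ∅
  cell(1,2) dc: {A}
  cell(2,3) cb: ∅
  cell(3,4) bc: {A}
  cell(0,2) ddc: {S}
  cell(1,3) dcb: ∅
  cell(2,4) cbc: ∅
  cell(0,3) ddcb: ∅
  cell(1,4) dcbc: ∅
  cell(0,4) ddcbc: ∅

S ∉ T[0,4] ⇒ NO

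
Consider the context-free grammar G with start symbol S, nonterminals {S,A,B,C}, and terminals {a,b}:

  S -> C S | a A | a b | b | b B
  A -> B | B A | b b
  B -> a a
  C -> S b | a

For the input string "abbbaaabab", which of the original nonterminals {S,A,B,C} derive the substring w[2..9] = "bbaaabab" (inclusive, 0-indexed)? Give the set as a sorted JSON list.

Convert to CNF:
  S -> C S | T0 A | T0 T1 | T1 B | b
  A -> B A | T0 T0 | T1 T1
  B -> T0 T0
  C -> S T1 | a
  T0 -> a
  T1 -> b

CYK fill (cells [i..j] with 2 ≤ i ≤ j ≤ 9 only):
  cell(2,2) b: {S,T1}  orig:{S}
  cell(3,3) b: {S,T1}  orig:{S}
  cell(4,4) a: {C,T0}  orig:{C}
  cell(5,5) a: {C,T0}  orig:{C}
  cell(6,6) a: {C,T0}  orig:{C}
  cell(7,7) b: {S,T1}  orig:{S}
  cell(8,8) a: {C,T0}  orig:{C}
  cell(9,9) b: {S,T1}  orig:{S}
  cell(2,3) bb: {A,C}
  cell(3,4) ba: ∅
  cell(4,5) aa: {A,B}
  cell(5,6) aa: {A,B}
  cell(6,7) ab: {S}
  cell(7,8) ba: ∅
  cell(8,9) ab: {S}
  cell(2,4) bba: ∅
  cell(3,5) baa: {S}
  cell(4,6) aaa: {S}
  cell(5,7) aab: {S}
  cell(6,8) aba: ∅
  cell(7,9) bab: ∅
  cell(2,5) bbaa: ∅
  cell(3,6) baaa: ∅
  cell(4,7) aaab: {C,S}
  cell(5,8) aaba: ∅
  cell(6,9) abab: ∅
  cell(2,6) bbaaa: {S}
  cell(3,7) baaab: ∅
  cell(4,8) aaaba: ∅
  cell(5,9) aabab: ∅
  cell(2,7) bbaaab: {C,S}
  cell(3,8) baaaba: ∅
  cell(4,9) aaabab: {S}
  cell(2,8) bbaaaba: ∅
  cell(3,9) baaabab: ∅
  cell(2,9) bbaaabab: {S}

Original NTs in T[2,9] deriving "bbaaabab": ["S"]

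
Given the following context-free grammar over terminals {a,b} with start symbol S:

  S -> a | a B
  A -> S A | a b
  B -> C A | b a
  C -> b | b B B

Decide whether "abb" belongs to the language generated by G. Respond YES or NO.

Convert to CNF:
  S -> T0 B | a
  A -> S A | T0 T1
  B -> C A | T1 T0
  C -> T1 X2 | b
  T0 -> a
  T1 -> b
  X2 -> B B

Fill CYK table bottom-up:
  cell(0,0) a: {S,T0}  orig:{S}
  cell(1,1) b: {C,T1}  orig:{C}
  cell(2,2) b: {C,T1}  orig:{C}
  cell(0,1) ab: {A}
  cell(1,2) bb: ∅
  cell(0,2) abb: ∅

S ∉ T[0,2] ⇒ NO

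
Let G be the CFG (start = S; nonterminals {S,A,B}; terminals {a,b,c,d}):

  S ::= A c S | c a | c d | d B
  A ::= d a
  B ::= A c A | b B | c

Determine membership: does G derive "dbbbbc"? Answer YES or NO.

CNF form of G:
  S -> A X5 | T0 B | T2 T0 | T2 T1
  A -> T0 T1
  B -> A X4 | T3 B | c
  T0 -> d
  T1 -> a
  T2 -> c
  T3 -> b
  X4 -> T2 A
  X5 -> T2 S

CYK table (by increasing span):
  T[0,0] 'd' = {T0}  orig:{}
  T[1,1] 'b' = {T3}  orig:{}
  T[2,2] 'b' = {T3}  orig:{}
  T[3,3] 'b' = {T3}  orig:{}
  T[4,4] 'b' = {T3}  orig:{}
  T[5,5] 'c' = {B,T2}  orig:{B}
  T[0,1] 'db' = ∅
  T[1,2] 'bb' = ∅
  T[2,3] 'bb' = ∅
  T[3,4] 'bb' = ∅
  T[4,5] 'bc' = {B}
  T[0,2] 'dbb' = ∅
  T[1,3] 'bbb' = ∅
  T[2,4] 'bbb' = ∅
  T[3,5] 'bbc' = {B}
  T[0,3] 'dbbb' = ∅
  T[1,4] 'bbbb' = ∅
  T[2,5] 'bbbc' = {B}
  T[0,4] 'dbbbb' = ∅
  T[1,5] 'bbbbc' = {B}
  T[0,5] 'dbbbbc' = {S}

S ∈ T[0,5] ⇒ YES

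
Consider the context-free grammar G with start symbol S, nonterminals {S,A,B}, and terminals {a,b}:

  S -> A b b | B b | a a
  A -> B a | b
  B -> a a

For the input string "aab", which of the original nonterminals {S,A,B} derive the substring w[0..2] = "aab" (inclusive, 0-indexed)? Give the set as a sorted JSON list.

Convert to CNF:
  S -> A X2 | B T1 | T0 T0
  A -> B T0 | b
  B -> T0 T0
  T0 -> a
  T1 -> b
  X2 -> T1 T1

Fill CYK table bottom-up — only the sub-triangle for w[0..2]:
  cell(0,0) a: {T0}  orig:{}
  cell(1,1) a: {T0}  orig:{}
  cell(2,2) b: {A,T1}  orig:{A}
  cell(0,1) aa: {B,S}
  cell(1,2) ab: ∅
  cell(0,2) aab: {S}

Original NTs in T[0,2] deriving "aab": ["S"]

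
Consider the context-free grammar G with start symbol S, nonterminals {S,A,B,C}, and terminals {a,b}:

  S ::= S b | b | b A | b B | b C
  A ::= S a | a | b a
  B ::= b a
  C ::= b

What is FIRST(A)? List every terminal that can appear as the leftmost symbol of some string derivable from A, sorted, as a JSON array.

FIRST sets, iterate to fixpoint:
[1]
  A via A→a: +{a}
  A via A→b a: +{b}
  B via B→b a: +{b}
  C via C→b: +{b}
  S via S→b: +{b}
  FIRST(S)={b}  FIRST(A)={a,b}  FIRST(B)={b}  FIRST(C)={b}
[2] (stable)
  FIRST(S)={b}  FIRST(A)={a,b}  FIRST(B)={b}  FIRST(C)={b}

FIRST(A) = ["a", "b"]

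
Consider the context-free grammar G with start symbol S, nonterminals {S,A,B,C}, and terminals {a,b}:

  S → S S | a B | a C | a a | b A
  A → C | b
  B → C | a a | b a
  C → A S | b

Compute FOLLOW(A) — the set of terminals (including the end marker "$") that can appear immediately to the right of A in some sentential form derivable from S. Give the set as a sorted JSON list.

FIRST sets, iterate to fixpoint:
pass 1:
  A via A→b: +{b}
  B via B→a a: +{a}
  B via B→b a: +{b}
  C via C→A S: +{b}
  S via S→a B: +{a}
  S via S→b A: +{b}
  S: {a,b}  A: {b}  B: {a,b}  C: {b}
pass 2: (no change)
  S: {a,b}  A: {b}  B: {a,b}  C: {b}

FOLLOW sets:
FOLLOW(S) := {$}
iter 1:
  C→A S: FOLLOW(A) ⊇ FIRST(S) = {a,b}; new: +{a,b}
  S→S S: FOLLOW(S) ⊇ FIRST(S) = {a,b}; new: +{a,b}
  S→a B: FOLLOW(B) ⊇ FOLLOW(S) ⊇ {$,a,b}; new: +{$,a,b}
  S→a C: FOLLOW(C) ⊇ FOLLOW(S) ⊇ {$,a,b}; new: +{$,a,b}
  S→b A: FOLLOW(A) ⊇ FOLLOW(S) ⊇ {$,a,b}; new: +{$}
  FOLLOW(S)={$,a,b}  FOLLOW(A)={$,a,b}  FOLLOW(B)={$,a,b}  FOLLOW(C)={$,a,b}
iter 2: done
  FOLLOW(S)={$,a,b}  FOLLOW(A)={$,a,b}  FOLLOW(B)={$,a,b}  FOLLOW(C)={$,a,b}

FOLLOW(A) = ["$", "a", "b"]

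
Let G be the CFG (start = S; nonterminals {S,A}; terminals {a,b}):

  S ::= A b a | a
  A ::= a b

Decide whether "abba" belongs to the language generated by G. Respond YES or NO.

Convert to CNF:
  S -> A X2 | a
  A -> T0 T1
  T0 -> a
  T1 -> b
  X2 -> T1 T0

Fill CYK table bottom-up:
  cell(0,0) a: {S,T0}  orig:{S}
  cell(1,1) b: {T1}  orig:{}
  cell(2,2) b: {T1}  orig:{}
  cell(3,3) a: {S,T0}  orig:{S}
  cell(0,1) ab: {A}
  cell(1,2) bb: ∅
  cell(2,3) ba: {X2}  orig:{}
  cell(0,2) abb: ∅
  cell(1,3) bba: ∅
  cell(0,3) abba: {S}

S ∈ T[0,3] ⇒ YES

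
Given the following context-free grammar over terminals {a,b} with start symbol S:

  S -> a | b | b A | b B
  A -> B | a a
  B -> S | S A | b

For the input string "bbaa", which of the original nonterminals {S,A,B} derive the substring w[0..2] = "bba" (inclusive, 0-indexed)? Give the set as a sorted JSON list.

Convert to CNF:
  S -> T1 A | T1 B | a | b
  A -> S A | T0 T0 | T1 A | T1 B | a | b
  B -> S A | T1 A | T1 B | a | b
  T0 -> a
  T1 -> b

CYK table (by increasing span) (cells [i..j] with 0 ≤ i ≤ j ≤ 2 only):
  cell(0,0) b: {A,B,S,T1}  orig:{A,B,S}
  cell(1,1) b: {A,B,S,T1}  orig:{A,B,S}
  cell(2,2) a: {A,B,S,T0}  orig:{A,B,S}
  cell(0,1) bb: {A,B,S}
  cell(1,2) ba: {A,B,S}
  cell(0,2) bba: {A,B,S}

Original NTs in T[0,2] deriving "bba": ["A", "B", "S"]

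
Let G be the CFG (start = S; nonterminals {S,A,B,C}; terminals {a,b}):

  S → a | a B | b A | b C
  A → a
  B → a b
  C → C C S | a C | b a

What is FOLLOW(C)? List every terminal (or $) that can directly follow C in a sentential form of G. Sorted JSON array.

FIRST iteration:
pass 1:
  A via A→a: +{a}
  B via B→a b: +{a}
  C via C→a C: +{a}
  C via C→b a: +{b}
  S via S→a: +{a}
  S via S→b A: +{b}
  FIRST(S)={a,b}  FIRST(A)={a}  FIRST(B)={a}  FIRST(C)={a,b}
pass 2: (no change)
  FIRST(S)={a,b}  FIRST(A)={a}  FIRST(B)={a}  FIRST(C)={a,b}

Compute FOLLOW by fixpoint:
initialize: $ ∈ FOLLOW(S)
[1]
  C→C C S: FOLLOW(C) ⊇ FIRST(C) = {a,b}; new: +{a,b}
  C→C C S: FOLLOW(S) ⊇ FOLLOW(C) ⊇ {a,b}; new: +{a,b}
  S→a B: FOLLOW(B) ⊇ FOLLOW(S) ⊇ {$,a,b}; new: +{$,a,b}
  S→b A: FOLLOW(A) ⊇ FOLLOW(S) ⊇ {$,a,b}; new: +{$,a,b}
  S→b C: FOLLOW(C) ⊇ FOLLOW(S) ⊇ {$,a,b}; new: +{$}
  S: {$,a,b}  A: {$,a,b}  B: {$,a,b}  C: {$,a,b}
[2] — fixpoint
  S: {$,a,b}  A: {$,a,b}  B: {$,a,b}  C: {$,a,b}

FOLLOW(C) = ["$", "a", "b"]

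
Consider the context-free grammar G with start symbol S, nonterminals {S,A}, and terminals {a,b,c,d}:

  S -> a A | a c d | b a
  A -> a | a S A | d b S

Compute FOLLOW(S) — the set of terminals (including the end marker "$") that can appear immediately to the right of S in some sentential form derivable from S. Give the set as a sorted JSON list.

FIRST iteration:
round 1:
  A via A→a: +{a}
  A via A→d b S: +{d}
  S via S→a A: +{a}
  S via S→b a: +{b}
  FIRST(S)={a,b}  FIRST(A)={a,d}
round 2: done
  FIRST(S)={a,b}  FIRST(A)={a,d}

FOLLOW iteration:
seed FOLLOW(S) with $
iter 1:
  A→a S A: FOLLOW(S) ⊇ FIRST(A) = {a,d}; new: +{a,d}
  S→a A: FOLLOW(A) ⊇ FOLLOW(S) ⊇ {$,a,d}; new: +{$,a,d}
  FOLLOW[S]={$,a,d}  FOLLOW[A]={$,a,d}
iter 2: done
  FOLLOW[S]={$,a,d}  FOLLOW[A]={$,a,d}

FOLLOW(S) = ["$", "a", "d"]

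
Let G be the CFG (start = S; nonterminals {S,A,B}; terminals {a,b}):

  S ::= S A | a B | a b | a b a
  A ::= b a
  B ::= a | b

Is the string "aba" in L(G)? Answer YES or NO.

CNF form of G:
  S -> S A | T1 B | T1 T0 | T1 X2
  A -> T0 T1
  B -> a | b
  T0 -> b
  T1 -> a
  X2 -> T0 T1

Fill CYK table bottom-up:
  cell(0,0) a: {B,T1}  orig:{B}
  cell(1,1) b: {B,T0}  orig:{B}
  cell(2,2) a: {B,T1}  orig:{B}
  cell(0,1) ab: {S}
  cell(1,2) ba: {A,X2}  orig:{A}
  cell(0,2) aba: {S}

S ∈ T[0,2] ⇒ YES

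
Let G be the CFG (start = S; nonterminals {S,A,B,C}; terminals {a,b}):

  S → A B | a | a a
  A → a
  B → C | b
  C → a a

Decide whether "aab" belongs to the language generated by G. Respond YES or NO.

Convert to CNF:
  S -> A B | T0 T0 | a
  A -> a
  B -> T0 T0 | b
  C -> T0 T0
  T0 -> a

CYK fill:
  [0..0]={A,S,T0}  "a"  orig:{A,S}
  [1..1]={A,S,T0}  "a"  orig:{A,S}
  [2..2]={B}  "b"
  [0..1]={B,C,S}  "aa"
  [1..2]={S}  "ab"
  [0..2]=∅  "aab"

S ∉ T[0,2] ⇒ NO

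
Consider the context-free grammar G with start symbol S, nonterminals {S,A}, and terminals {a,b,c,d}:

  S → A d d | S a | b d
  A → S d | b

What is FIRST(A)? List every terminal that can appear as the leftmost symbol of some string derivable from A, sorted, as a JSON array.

Compute FIRST by fixpoint:
iter 1:
  A via A→b: +{b}
  S via S→A d d: +{b}
  FIRST[S]={b}  FIRST[A]={b}
iter 2: — fixpoint
  FIRST[S]={b}  FIRST[A]={b}

FIRST(A) = ["b"]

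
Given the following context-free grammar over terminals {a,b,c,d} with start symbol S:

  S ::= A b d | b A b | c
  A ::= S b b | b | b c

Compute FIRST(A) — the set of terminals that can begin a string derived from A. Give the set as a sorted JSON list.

Compute FIRST by fixpoint:
pass 1:
  A via A→b: +{b}
  S via S→A b d: +{b}
  S via S→c: +{c}
  FIRST(S)={b,c}  FIRST(A)={b}
pass 2:
  A via A→S b b: +{c}
  FIRST(S)={b,c}  FIRST(A)={b,c}
pass 3: — fixpoint
  FIRST(S)={b,c}  FIRST(A)={b,c}

FIRST(A) = ["b", "c"]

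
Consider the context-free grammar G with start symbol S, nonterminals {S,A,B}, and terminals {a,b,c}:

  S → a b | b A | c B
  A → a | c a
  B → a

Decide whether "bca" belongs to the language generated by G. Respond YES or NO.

CNF form of G:
  S -> T0 B | T1 T2 | T2 A
  A -> T0 T1 | a
  B -> a
  T0 -> c
  T1 -> a
  T2 -> b

CYK table (by increasing span):
  [0..0]={T2}  "b"  orig:{}
  [1..1]={T0}  "c"  orig:{}
  [2..2]={A,B,T1}  "a"  orig:{A,B}
  [0..1]=∅  "bc"
  [1..2]={A,S}  "ca"
  [0..2]={S}  "bca"

S ∈ T[0,2] ⇒ YES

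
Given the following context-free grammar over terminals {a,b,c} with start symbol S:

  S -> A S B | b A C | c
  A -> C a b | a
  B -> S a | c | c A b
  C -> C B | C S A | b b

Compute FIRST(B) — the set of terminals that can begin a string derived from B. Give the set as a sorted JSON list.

Compute FIRST by fixpoint:
round 1:
  A via A→a: +{a}
  B via B→c: +{c}
  C via C→b b: +{b}
  S via S→A S B: +{a}
  S via S→b A C: +{b}
  S via S→c: +{c}
  FIRST(S)={a,b,c}  FIRST(A)={a}  FIRST(B)={c}  FIRST(C)={b}
round 2:
  A via A→C a b: +{b}
  B via B→S a: +{a,b}
  FIRST(S)={a,b,c}  FIRST(A)={a,b}  FIRST(B)={a,b,c}  FIRST(C)={b}
round 3: (stable)
  FIRST(S)={a,b,c}  FIRST(A)={a,b}  FIRST(B)={a,b,c}  FIRST(C)={b}

FIRST(B) = ["a", "b", "c"]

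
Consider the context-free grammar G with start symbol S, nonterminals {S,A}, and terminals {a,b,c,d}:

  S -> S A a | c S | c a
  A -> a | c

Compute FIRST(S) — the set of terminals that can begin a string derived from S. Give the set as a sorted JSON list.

FIRST sets, iterate to fixpoint:
iter 1:
  A via A→a: +{a}
  A via A→c: +{c}
  S via S→c S: +{c}
  S: {c}  A: {a,c}
iter 2: done
  S: {c}  A: {a,c}

FIRST(S) = ["c"]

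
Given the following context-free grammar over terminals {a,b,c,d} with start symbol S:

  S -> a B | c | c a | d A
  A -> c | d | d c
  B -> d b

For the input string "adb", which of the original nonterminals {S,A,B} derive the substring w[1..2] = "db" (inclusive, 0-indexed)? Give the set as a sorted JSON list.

Convert to CNF:
  S -> T0 A | T1 T3 | T3 B | c
  A -> T0 T1 | c | d
  B -> T0 T2
  T0 -> d
  T1 -> c
  T2 -> b
  T3 -> a

CYK table (by increasing span), restricted to cells inside w[1..2]:
  cell(1,1) d: {A,T0}  orig:{A}
  cell(2,2) b: {T2}  orig:{}
  cell(1,2) db: {B}

Original NTs in T[1,2] deriving "db": ["B"]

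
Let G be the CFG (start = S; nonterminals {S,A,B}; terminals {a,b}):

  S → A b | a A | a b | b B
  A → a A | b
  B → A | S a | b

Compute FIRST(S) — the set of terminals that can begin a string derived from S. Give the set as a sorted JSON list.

FIRST iteration:
[1]
  A via A→a A: +{a}
  A via A→b: +{b}
  B via B→A: +{a,b}
  S via S→A b: +{a,b}
  FIRST[S]={a,b}  FIRST[A]={a,b}  FIRST[B]={a,b}
[2] (stable)
  FIRST[S]={a,b}  FIRST[A]={a,b}  FIRST[B]={a,b}

FIRST(S) = ["a", "b"]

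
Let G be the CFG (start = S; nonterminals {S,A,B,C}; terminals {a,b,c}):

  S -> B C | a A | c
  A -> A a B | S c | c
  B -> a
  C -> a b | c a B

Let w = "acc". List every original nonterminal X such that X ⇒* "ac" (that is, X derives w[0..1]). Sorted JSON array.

CNF form of G:
  S -> B C | T0 A | c
  A -> A X3 | S T1 | c
  B -> a
  C -> T0 T2 | T1 X4
  T0 -> a
  T1 -> c
  T2 -> b
  X3 -> T0 B
  X4 -> T0 B

Fill CYK table bottom-up (cells [i..j] with 0 ≤ i ≤ j ≤ 1 only):
  [0..0]={B,T0}  "a"  orig:{B}
  [1..1]={A,S,T1}  "c"  orig:{A,S}
  [0..1]={S}  "ac"

Original NTs in T[0,1] deriving "ac": ["S"]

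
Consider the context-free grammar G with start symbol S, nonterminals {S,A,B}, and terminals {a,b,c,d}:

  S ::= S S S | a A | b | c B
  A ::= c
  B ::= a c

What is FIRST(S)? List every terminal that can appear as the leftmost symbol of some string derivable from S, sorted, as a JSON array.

FIRST iteration:
iter 1:
  A via A→c: +{c}
  B via B→a c: +{a}
  S via S→a A: +{a}
  S via S→b: +{b}
  S via S→c B: +{c}
  FIRST[S]={a,b,c}  FIRST[A]={c}  FIRST[B]={a}
iter 2: (stable)
  FIRST[S]={a,b,c}  FIRST[A]={c}  FIRST[B]={a}

FIRST(S) = ["a", "b", "c"]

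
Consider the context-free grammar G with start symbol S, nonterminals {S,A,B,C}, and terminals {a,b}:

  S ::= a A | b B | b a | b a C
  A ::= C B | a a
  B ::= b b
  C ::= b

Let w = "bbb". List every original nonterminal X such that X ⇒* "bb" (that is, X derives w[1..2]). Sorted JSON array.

Convert to CNF:
  S -> T0 A | T1 B | T1 T0 | T1 X2
  A -> C B | T0 T0
  B -> T1 T1
  C -> b
  T0 -> a
  T1 -> b
  X2 -> T0 C

Fill CYK table bottom-up — only the sub-triangle for w[1..2]:
  T[1,1] 'b' = {C,T1}  orig:{C}
  T[2,2] 'b' = {C,T1}  orig:{C}
  T[1,2] 'bb' = {B}

Original NTs in T[1,2] deriving "bb": ["B"]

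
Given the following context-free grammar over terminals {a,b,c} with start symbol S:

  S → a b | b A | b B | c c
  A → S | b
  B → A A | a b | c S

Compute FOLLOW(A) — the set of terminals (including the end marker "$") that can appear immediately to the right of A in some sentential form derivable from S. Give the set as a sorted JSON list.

FIRST iteration:
pass 1:
  A via A→b: +{b}
  B via B→A A: +{b}
  B via B→a b: +{a}
  B via B→c S: +{c}
  S via S→a b: +{a}
  S via S→b A: +{b}
  S via S→c c: +{c}
  FIRST(S)={a,b,c}  FIRST(A)={b}  FIRST(B)={a,b,c}
pass 2:
  A via A→S: +{a,c}
  FIRST(S)={a,b,c}  FIRST(A)={a,b,c}  FIRST(B)={a,b,c}
pass 3: done
  FIRST(S)={a,b,c}  FIRST(A)={a,b,c}  FIRST(B)={a,b,c}

FOLLOW iteration:
FOLLOW(S) := {$}
pass 1:
  B→A A: FOLLOW(A) ⊇ FIRST(A) = {a,b,c}; new: +{a,b,c}
  S→b A: FOLLOW(A) ⊇ FOLLOW(S) ⊇ {$}; new: +{$}
  S→b B: FOLLOW(B) ⊇ FOLLOW(S) ⊇ {$}; new: +{$}
  S: {$}  A: {$,a,b,c}  B: {$}
pass 2:
  A→S: FOLLOW(S) ⊇ FOLLOW(A) ⊇ {$,a,b,c}; new: +{a,b,c}
  S→b B: FOLLOW(B) ⊇ FOLLOW(S) ⊇ {$,a,b,c}; new: +{a,b,c}
  S: {$,a,b,c}  A: {$,a,b,c}  B: {$,a,b,c}
pass 3: (stable)
  S: {$,a,b,c}  A: {$,a,b,c}  B: {$,a,b,c}

FOLLOW(A) = ["$", "a", "b", "c"]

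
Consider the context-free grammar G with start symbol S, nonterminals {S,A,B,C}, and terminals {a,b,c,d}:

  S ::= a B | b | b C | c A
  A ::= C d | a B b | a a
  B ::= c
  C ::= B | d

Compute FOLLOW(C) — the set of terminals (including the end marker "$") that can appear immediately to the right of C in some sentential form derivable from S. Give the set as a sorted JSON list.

Compute FIRST by fixpoint:
round 1:
  A via A→a B b: +{a}
  B via B→c: +{c}
  C via C→B: +{c}
  C via C→d: +{d}
  S via S→a B: +{a}
  S via S→b: +{b}
  S via S→c A: +{c}
  S: {a,b,c}  A: {a}  B: {c}  C: {c,d}
round 2:
  A via A→C d: +{c,d}
  S: {a,b,c}  A: {a,c,d}  B: {c}  C: {c,d}
round 3: (stable)
  S: {a,b,c}  A: {a,c,d}  B: {c}  C: {c,d}

FOLLOW iteration:
initialize: $ ∈ FOLLOW(S)
pass 1:
  A→C d: FOLLOW(C) ⊇ FIRST(d) = {d}; new: +{d}
  A→a B b: FOLLOW(B) ⊇ FIRST(b) = {b}; new: +{b}
  C→B: FOLLOW(B) ⊇ FOLLOW(C) ⊇ {d}; new: +{d}
  S→a B: FOLLOW(B) ⊇ FOLLOW(S) ⊇ {$}; new: +{$}
  S→b C: FOLLOW(C) ⊇ FOLLOW(S) ⊇ {$}; new: +{$}
  S→c A: FOLLOW(A) ⊇ FOLLOW(S) ⊇ {$}; new: +{$}
  FOLLOW[S]={$}  FOLLOW[A]={$}  FOLLOW[B]={$,b,d}  FOLLOW[C]={$,d}
pass 2: done
  FOLLOW[S]={$}  FOLLOW[A]={$}  FOLLOW[B]={$,b,d}  FOLLOW[C]={$,d}

FOLLOW(C) = ["$", "d"]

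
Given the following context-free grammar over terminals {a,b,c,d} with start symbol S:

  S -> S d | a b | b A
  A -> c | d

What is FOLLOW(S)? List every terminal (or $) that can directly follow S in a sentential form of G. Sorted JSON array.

Compute FIRST by fixpoint:
iter 1:
  A via A→c: +{c}
  A via A→d: +{d}
  S via S→a b: +{a}
  S via S→b A: +{b}
  FIRST(S)={a,b}  FIRST(A)={c,d}
iter 2: (stable)
  FIRST(S)={a,b}  FIRST(A)={c,d}

FOLLOW sets:
initialize: $ ∈ FOLLOW(S)
round 1:
  S→S d: FOLLOW(S) ⊇ FIRST(d) = {d}; new: +{d}
  S→b A: FOLLOW(A) ⊇ FOLLOW(S) ⊇ {$,d}; new: +{$,d}
  FOLLOW(S)={$,d}  FOLLOW(A)={$,d}
round 2: (no change)
  FOLLOW(S)={$,d}  FOLLOW(A)={$,d}

FOLLOW(S) = ["$", "d"]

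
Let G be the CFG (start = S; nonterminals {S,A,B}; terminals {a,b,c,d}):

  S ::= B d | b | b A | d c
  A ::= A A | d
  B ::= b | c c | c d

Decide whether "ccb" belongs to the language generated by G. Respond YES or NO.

CNF form of G:
  S -> B T1 | T1 T0 | T2 A | b
  A -> A A | d
  B -> T0 T0 | T0 T1 | b
  T0 -> c
  T1 -> d
  T2 -> b

Fill CYK table bottom-up:
  cell(0,0) c: {T0}  orig:{}
  cell(1,1) c: {T0}  orig:{}
  cell(2,2) b: {B,S,T2}  orig:{B,S}
  cell(0,1) cc: {B}
  cell(1,2) cb: ∅
  cell(0,2) ccb: ∅

S ∉ T[0,2] ⇒ NO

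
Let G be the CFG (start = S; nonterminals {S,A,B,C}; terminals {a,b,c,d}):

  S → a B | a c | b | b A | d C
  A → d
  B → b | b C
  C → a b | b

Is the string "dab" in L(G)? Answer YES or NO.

CNF form of G:
  S -> T0 A | T1 B | T1 T2 | T3 C | b
  A -> d
  B -> T0 C | b
  C -> T1 T0 | b
  T0 -> b
  T1 -> a
  T2 -> c
  T3 -> d

CYK fill:
  [0..0]={A,T3}  "d"  orig:{A}
  [1..1]={T1}  "a"  orig:{}
  [2..2]={B,C,S,T0}  "b"  orig:{B,C,S}
  [0..1]=∅  "da"
  [1..2]={C,S}  "ab"
  [0..2]={S}  "dab"

S ∈ T[0,2] ⇒ YES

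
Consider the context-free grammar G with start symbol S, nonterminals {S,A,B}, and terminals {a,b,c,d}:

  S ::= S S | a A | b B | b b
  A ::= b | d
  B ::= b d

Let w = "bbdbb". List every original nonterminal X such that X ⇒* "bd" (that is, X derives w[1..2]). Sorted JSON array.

CNF form of G:
  S -> S S | T0 B | T0 T0 | T2 A
  A -> b | d
  B -> T0 T1
  T0 -> b
  T1 -> d
  T2 -> a

CYK table (by increasing span) (cells [i..j] with 1 ≤ i ≤ j ≤ 2 only):
  cell(1,1) b: {A,T0}  orig:{A}
  cell(2,2) d: {A,T1}  orig:{A}
  cell(1,2) bd: {B}

Original NTs in T[1,2] deriving "bd": ["B"]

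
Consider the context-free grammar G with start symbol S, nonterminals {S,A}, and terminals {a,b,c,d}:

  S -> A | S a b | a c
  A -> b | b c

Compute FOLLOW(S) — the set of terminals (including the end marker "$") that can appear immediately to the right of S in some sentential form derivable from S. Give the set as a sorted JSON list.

FIRST sets, iterate to fixpoint:
iter 1:
  A via A→b: +{b}
  S via S→A: +{b}
  S via S→a c: +{a}
  FIRST[S]={a,b}  FIRST[A]={b}
iter 2: — fixpoint
  FIRST[S]={a,b}  FIRST[A]={b}

FOLLOW sets:
initialize: $ ∈ FOLLOW(S)
iter 1:
  S→A: FOLLOW(A) ⊇ FOLLOW(S) ⊇ {$}; new: +{$}
  S→S a b: FOLLOW(S) ⊇ FIRST(a) = {a}; new: +{a}
  FOLLOW[S]={$,a}  FOLLOW[A]={$}
iter 2:
  S→A: FOLLOW(A) ⊇ FOLLOW(S) ⊇ {$,a}; new: +{a}
  FOLLOW[S]={$,a}  FOLLOW[A]={$,a}
iter 3: (stable)
  FOLLOW[S]={$,a}  FOLLOW[A]={$,a}

FOLLOW(S) = ["$", "a"]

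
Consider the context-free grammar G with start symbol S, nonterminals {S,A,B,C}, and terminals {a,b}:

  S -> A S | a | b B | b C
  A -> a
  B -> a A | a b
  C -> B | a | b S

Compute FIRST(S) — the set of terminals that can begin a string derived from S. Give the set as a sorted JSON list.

Compute FIRST by fixpoint:
round 1:
  A via A→a: +{a}
  B via B→a A: +{a}
  C via C→B: +{a}
  C via C→b S: +{b}
  S via S→A S: +{a}
  S via S→b B: +{b}
  FIRST(S)={a,b}  FIRST(A)={a}  FIRST(B)={a}  FIRST(C)={a,b}
round 2: done
  FIRST(S)={a,b}  FIRST(A)={a}  FIRST(B)={a}  FIRST(C)={a,b}

FIRST(S) = ["a", "b"]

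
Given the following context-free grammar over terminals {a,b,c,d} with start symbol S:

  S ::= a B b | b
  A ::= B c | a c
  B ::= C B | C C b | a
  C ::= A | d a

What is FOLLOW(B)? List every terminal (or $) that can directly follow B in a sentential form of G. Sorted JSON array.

FIRST sets, iterate to fixpoint:
pass 1:
  A via A→a c: +{a}
  B via B→a: +{a}
  C via C→A: +{a}
  C via C→d a: +{d}
  S via S→a B b: +{a}
  S via S→b: +{b}
  FIRST(S)={a,b}  FIRST(A)={a}  FIRST(B)={a}  FIRST(C)={a,d}
pass 2:
  B via B→C B: +{d}
  FIRST(S)={a,b}  FIRST(A)={a}  FIRST(B)={a,d}  FIRST(C)={a,d}
pass 3:
  A via A→B c: +{d}
  FIRST(S)={a,b}  FIRST(A)={a,d}  FIRST(B)={a,d}  FIRST(C)={a,d}
pass 4: (stable)
  FIRST(S)={a,b}  FIRST(A)={a,d}  FIRST(B)={a,d}  FIRST(C)={a,d}

FOLLOW iteration:
FOLLOW(S) := {$}
iter 1:
  A→B c: FOLLOW(B) ⊇ FIRST(c) = {c}; new: +{c}
  B→C B: FOLLOW(C) ⊇ FIRST(B) = {a,d}; new: +{a,d}
  B→C C b: FOLLOW(C) ⊇ FIRST(b) = {b}; new: +{b}
  C→A: FOLLOW(A) ⊇ FOLLOW(C) ⊇ {a,b,d}; new: +{a,b,d}
  S→a B b: FOLLOW(B) ⊇ FIRST(b) = {b}; new: +{b}
  FOLLOW[S]={$}  FOLLOW[A]={a,b,d}  FOLLOW[B]={b,c}  FOLLOW[C]={a,b,d}
iter 2: (no change)
  FOLLOW[S]={$}  FOLLOW[A]={a,b,d}  FOLLOW[B]={b,c}  FOLLOW[C]={a,b,d}

FOLLOW(B) = ["b", "c"]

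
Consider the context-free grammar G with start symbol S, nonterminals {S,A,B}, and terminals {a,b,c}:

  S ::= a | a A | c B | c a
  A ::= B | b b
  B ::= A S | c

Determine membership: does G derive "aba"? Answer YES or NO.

CNF form of G:
  S -> T1 A | T2 B | T2 T1 | a
  A -> A S | T0 T0 | c
  B -> A S | c
  T0 -> b
  T1 -> a
  T2 -> c

Fill CYK table bottom-up:
  T[0,0] 'a' = {S,T1}  orig:{S}
  T[1,1] 'b' = {T0}  orig:{}
  T[2,2] 'a' = {S,T1}  orig:{S}
  T[0,1] 'ab' = ∅
  T[1,2] 'ba' = ∅
  T[0,2] 'aba' = ∅

S ∉ T[0,2] ⇒ NO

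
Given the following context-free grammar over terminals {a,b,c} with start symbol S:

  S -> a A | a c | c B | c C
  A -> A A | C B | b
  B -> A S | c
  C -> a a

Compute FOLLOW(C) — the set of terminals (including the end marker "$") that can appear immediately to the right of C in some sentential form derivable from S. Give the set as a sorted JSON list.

Compute FIRST by fixpoint:
pass 1:
  A via A→b: +{b}
  B via B→A S: +{b}
  B via B→c: +{c}
  C via C→a a: +{a}
  S via S→a A: +{a}
  S via S→c B: +{c}
  FIRST[S]={a,c}  FIRST[A]={b}  FIRST[B]={b,c}  FIRST[C]={a}
pass 2:
  A via A→C B: +{a}
  B via B→A S: +{a}
  FIRST[S]={a,c}  FIRST[A]={a,b}  FIRST[B]={a,b,c}  FIRST[C]={a}
pass 3: done
  FIRST[S]={a,c}  FIRST[A]={a,b}  FIRST[B]={a,b,c}  FIRST[C]={a}

Compute FOLLOW by fixpoint:
initialize: $ ∈ FOLLOW(S)
pass 1:
  A→A A: FOLLOW(A) ⊇ FIRST(A) = {a,b}; new: +{a,b}
  A→C B: FOLLOW(C) ⊇ FIRST(B) = {a,b,c}; new: +{a,b,c}
  A→C B: FOLLOW(B) ⊇ FOLLOW(A) ⊇ {a,b}; new: +{a,b}
  B→A S: FOLLOW(A) ⊇ FIRST(S) = {a,c}; new: +{c}
  B→A S: FOLLOW(S) ⊇ FOLLOW(B) ⊇ {a,b}; new: +{a,b}
  S→a A: FOLLOW(A) ⊇ FOLLOW(S) ⊇ {$,a,b}; new: +{$}
  S→c B: FOLLOW(B) ⊇ FOLLOW(S) ⊇ {$,a,b}; new: +{$}
  S→c C: FOLLOW(C) ⊇ FOLLOW(S) ⊇ {$,a,b}; new: +{$}
  S: {$,a,b}  A: {$,a,b,c}  B: {$,a,b}  C: {$,a,b,c}
pass 2:
  A→C B: FOLLOW(B) ⊇ FOLLOW(A) ⊇ {$,a,b,c}; new: +{c}
  B→A S: FOLLOW(S) ⊇ FOLLOW(B) ⊇ {$,a,b,c}; new: +{c}
  S: {$,a,b,c}  A: {$,a,b,c}  B: {$,a,b,c}  C: {$,a,b,c}
pass 3: (stable)
  S: {$,a,b,c}  A: {$,a,b,c}  B: {$,a,b,c}  C: {$,a,b,c}

FOLLOW(C) = ["$", "a", "b", "c"]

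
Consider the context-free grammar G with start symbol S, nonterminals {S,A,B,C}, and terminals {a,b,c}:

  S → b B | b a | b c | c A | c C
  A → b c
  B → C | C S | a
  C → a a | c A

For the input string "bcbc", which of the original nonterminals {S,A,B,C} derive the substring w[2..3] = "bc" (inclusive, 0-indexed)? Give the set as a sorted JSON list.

CNF form of G:
  S -> T0 B | T0 T1 | T0 T2 | T1 A | T1 C
  A -> T0 T1
  B -> C S | T1 A | T2 T2 | a
  C -> T1 A | T2 T2
  T0 -> b
  T1 -> c
  T2 -> a

CYK fill — only the sub-triangle for w[2..3]:
  cell(2,2) b: {T0}  orig:{}
  cell(3,3) c: {T1}  orig:{}
  cell(2,3) bc: {A,S}

Original NTs in T[2,3] deriving "bc": ["A", "S"]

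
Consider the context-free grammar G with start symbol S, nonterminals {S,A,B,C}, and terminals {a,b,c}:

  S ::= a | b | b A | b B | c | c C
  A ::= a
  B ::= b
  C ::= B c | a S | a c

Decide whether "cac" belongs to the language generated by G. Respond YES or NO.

CNF form of G:
  S -> T0 C | T2 A | T2 B | a | b | c
  A -> a
  B -> b
  C -> B T0 | T1 S | T1 T0
  T0 -> c
  T1 -> a
  T2 -> b

CYK fill:
  [0..0]={S,T0}  "c"  orig:{S}
  [1..1]={A,S,T1}  "a"  orig:{A,S}
  [2..2]={S,T0}  "c"  orig:{S}
  [0..1]=∅  "ca"
  [1..2]={C}  "ac"
  [0..2]={S}  "cac"

S ∈ T[0,2] ⇒ YES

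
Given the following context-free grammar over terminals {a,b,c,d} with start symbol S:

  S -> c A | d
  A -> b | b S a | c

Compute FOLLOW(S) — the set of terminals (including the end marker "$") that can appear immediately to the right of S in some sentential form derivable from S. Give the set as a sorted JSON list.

FIRST iteration:
iter 1:
  A via A→b: +{b}
  A via A→c: +{c}
  S via S→c A: +{c}
  S via S→d: +{d}
  FIRST[S]={c,d}  FIRST[A]={b,c}
iter 2: done
  FIRST[S]={c,d}  FIRST[A]={b,c}

FOLLOW sets:
seed FOLLOW(S) with $
round 1:
  A→b S a: FOLLOW(S) ⊇ FIRST(a) = {a}; new: +{a}
  S→c A: FOLLOW(A) ⊇ FOLLOW(S) ⊇ {$,a}; new: +{$,a}
  S: {$,a}  A: {$,a}
round 2: (stable)
  S: {$,a}  A: {$,a}

FOLLOW(S) = ["$", "a"]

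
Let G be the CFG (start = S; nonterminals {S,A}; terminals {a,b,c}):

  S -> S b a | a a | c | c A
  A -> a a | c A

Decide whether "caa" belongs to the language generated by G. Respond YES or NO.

Convert to CNF:
  S -> S X3 | T0 T0 | T1 A | c
  A -> T0 T0 | T1 A
  T0 -> a
  T1 -> c
  T2 -> b
  X3 -> T2 T0

CYK fill:
  T[0,0] 'c' = {S,T1}  orig:{S}
  T[1,1] 'a' = {T0}  orig:{}
  T[2,2] 'a' = {T0}  orig:{}
  T[0,1] 'ca' = ∅
  T[1,2] 'aa' = {A,S}
  T[0,2] 'caa' = {A,S}

S ∈ T[0,2] ⇒ YES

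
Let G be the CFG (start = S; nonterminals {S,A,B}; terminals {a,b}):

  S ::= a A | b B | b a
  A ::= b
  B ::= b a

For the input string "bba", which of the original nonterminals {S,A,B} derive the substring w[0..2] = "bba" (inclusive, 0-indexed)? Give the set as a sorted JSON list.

Convert to CNF:
  S -> T0 B | T0 T1 | T1 A
  A -> b
  B -> T0 T1
  T0 -> b
  T1 -> a

Fill CYK table bottom-up, restricted to cells inside w[0..2]:
  [0..0]={A,T0}  "b"  orig:{A}
  [1..1]={A,T0}  "b"  orig:{A}
  [2..2]={T1}  "a"  orig:{}
  [0..1]=∅  "bb"
  [1..2]={B,S}  "ba"
  [0..2]={S}  "bba"

Original NTs in T[0,2] deriving "bba": ["S"]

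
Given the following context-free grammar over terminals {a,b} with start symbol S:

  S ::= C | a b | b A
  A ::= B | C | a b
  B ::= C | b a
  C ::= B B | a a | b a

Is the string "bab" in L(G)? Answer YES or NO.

Convert to CNF:
  S -> B B | T0 T0 | T0 T1 | T1 A | T1 T0
  A -> B B | T0 T0 | T0 T1 | T1 T0
  B -> B B | T0 T0 | T1 T0
  C -> B B | T0 T0 | T1 T0
  T0 -> a
  T1 -> b

CYK table (by increasing span):
  [0..0]={T1}  "b"  orig:{}
  [1..1]={T0}  "a"  orig:{}
  [2..2]={T1}  "b"  orig:{}
  [0..1]={A,B,C,S}  "ba"
  [1..2]={A,S}  "ab"
  [0..2]={S}  "bab"

S ∈ T[0,2] ⇒ YES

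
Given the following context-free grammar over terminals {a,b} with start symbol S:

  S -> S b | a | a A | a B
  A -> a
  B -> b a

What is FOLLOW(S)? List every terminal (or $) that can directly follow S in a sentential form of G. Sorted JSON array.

FIRST sets, iterate to fixpoint:
pass 1:
  A via A→a: +{a}
  B via B→b a: +{b}
  S via S→a: +{a}
  S: {a}  A: {a}  B: {b}
pass 2: (stable)
  S: {a}  A: {a}  B: {b}

FOLLOW iteration:
FOLLOW(S) := {$}
iter 1:
  S→S b: FOLLOW(S) ⊇ FIRST(b) = {b}; new: +{b}
  S→a A: FOLLOW(A) ⊇ FOLLOW(S) ⊇ {$,b}; new: +{$,b}
  S→a B: FOLLOW(B) ⊇ FOLLOW(S) ⊇ {$,b}; new: +{$,b}
  S: {$,b}  A: {$,b}  B: {$,b}
iter 2: (stable)
  S: {$,b}  A: {$,b}  B: {$,b}

FOLLOW(S) = ["$", "b"]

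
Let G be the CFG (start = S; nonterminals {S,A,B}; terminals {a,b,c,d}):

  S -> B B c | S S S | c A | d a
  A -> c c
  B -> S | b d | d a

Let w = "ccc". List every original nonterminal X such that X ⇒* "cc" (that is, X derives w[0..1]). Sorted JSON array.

CNF form of G:
  S -> B X6 | S X7 | T0 A | T2 T3
  A -> T0 T0
  B -> B X4 | S X5 | T0 A | T1 T2 | T2 T3
  T0 -> c
  T1 -> b
  T2 -> d
  T3 -> a
  X4 -> B T0
  X5 -> S S
  X6 -> B T0
  X7 -> S S

CYK fill — only the sub-triangle for w[0..1]:
  cell(0,0) c: {T0}  orig:{}
  cell(1,1) c: {T0}  orig:{}
  cell(0,1) cc: {A}

Original NTs in T[0,1] deriving "cc": ["A"]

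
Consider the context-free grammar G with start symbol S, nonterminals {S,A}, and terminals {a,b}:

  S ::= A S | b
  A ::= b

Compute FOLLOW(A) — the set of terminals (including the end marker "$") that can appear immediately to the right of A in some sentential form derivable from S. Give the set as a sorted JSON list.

Compute FIRST by fixpoint:
[1]
  A via A→b: +{b}
  S via S→A S: +{b}
  S: {b}  A: {b}
[2] (no change)
  S: {b}  A: {b}

FOLLOW iteration:
FOLLOW(S) := {$}
[1]
  S→A S: FOLLOW(A) ⊇ FIRST(S) = {b}; new: +{b}
  FOLLOW[S]={$}  FOLLOW[A]={b}
[2] done
  FOLLOW[S]={$}  FOLLOW[A]={b}

FOLLOW(A) = ["b"]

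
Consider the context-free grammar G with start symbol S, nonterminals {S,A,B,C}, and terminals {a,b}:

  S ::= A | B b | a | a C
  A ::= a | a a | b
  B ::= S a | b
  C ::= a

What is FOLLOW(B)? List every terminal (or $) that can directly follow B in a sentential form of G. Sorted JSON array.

FIRST iteration:
iter 1:
  A via A→a: +{a}
  A via A→b: +{b}
  B via B→b: +{b}
  C via C→a: +{a}
  S via S→A: +{a,b}
  FIRST[S]={a,b}  FIRST[A]={a,b}  FIRST[B]={b}  FIRST[C]={a}
iter 2:
  B via B→S a: +{a}
  FIRST[S]={a,b}  FIRST[A]={a,b}  FIRST[B]={a,b}  FIRST[C]={a}
iter 3: done
  FIRST[S]={a,b}  FIRST[A]={a,b}  FIRST[B]={a,b}  FIRST[C]={a}

Compute FOLLOW by fixpoint:
initialize: $ ∈ FOLLOW(S)
pass 1:
  B→S a: FOLLOW(S) ⊇ FIRST(a) = {a}; new: +{a}
  S→A: FOLLOW(A) ⊇ FOLLOW(S) ⊇ {$,a}; new: +{$,a}
  S→B b: FOLLOW(B) ⊇ FIRST(b) = {b}; new: +{b}
  S→a C: FOLLOW(C) ⊇ FOLLOW(S) ⊇ {$,a}; new: +{$,a}
  FOLLOW[S]={$,a}  FOLLOW[A]={$,a}  FOLLOW[B]={b}  FOLLOW[C]={$,a}
pass 2: (no change)
  FOLLOW[S]={$,a}  FOLLOW[A]={$,a}  FOLLOW[B]={b}  FOLLOW[C]={$,a}

FOLLOW(B) = ["b"]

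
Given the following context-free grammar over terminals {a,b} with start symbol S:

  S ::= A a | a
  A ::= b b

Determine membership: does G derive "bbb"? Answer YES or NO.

Convert to CNF:
  S -> A T1 | a
  A -> T0 T0
  T0 -> b
  T1 -> a

CYK fill:
  T[0,0] 'b' = {T0}  orig:{}
  T[1,1] 'b' = {T0}  orig:{}
  T[2,2] 'b' = {T0}  orig:{}
  T[0,1] 'bb' = {A}
  T[1,2] 'bb' = {A}
  T[0,2] 'bbb' = ∅

S ∉ T[0,2] ⇒ NO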